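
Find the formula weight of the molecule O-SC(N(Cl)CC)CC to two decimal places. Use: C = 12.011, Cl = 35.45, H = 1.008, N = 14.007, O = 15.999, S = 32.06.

Molecular formula: C5H12ClNOS.
M = 5×12.011 + 1×35.45 + 12×1.008 + 1×14.007 + 1×15.999 + 1×32.06 = 169.67 g/mol.

169.67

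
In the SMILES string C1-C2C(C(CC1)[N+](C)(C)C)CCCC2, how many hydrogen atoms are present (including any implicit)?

26

Hydrogens are implicit in SMILES; fill each atom to its normal valence:
  7 × C: 2 H each → 14
  3 × C: 3 H each → 9
  3 × C: 1 H each → 3
  1 × N (charge +1): no H
  Total hydrogens = 26.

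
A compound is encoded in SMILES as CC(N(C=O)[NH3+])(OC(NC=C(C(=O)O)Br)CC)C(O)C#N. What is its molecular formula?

C11H18BrN4O5+

Heavy atoms from the SMILES: 1 Br, 11 C, 4 N, 5 O.
Implicit hydrogens by atom environment:
  4 × C: 1 H each → 4
  4 × C: no H
  3 × O: no H
  2 × C: 3 H each → 6
  2 × N: no H
  2 × O: 1 H each → 2
  1 × Br: no H
  1 × C: 2 H
  1 × N (charge +1): 3 H
  1 × N: 1 H
  Total hydrogens = 18.
Net charge +1.
Molecular formula: C11H18BrN4O5+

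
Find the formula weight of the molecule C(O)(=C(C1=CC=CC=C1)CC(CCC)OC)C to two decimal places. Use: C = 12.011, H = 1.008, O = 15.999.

Molecular formula: C15H22O2.
M = 15×12.011 + 22×1.008 + 2×15.999 = 234.34 g/mol.

234.34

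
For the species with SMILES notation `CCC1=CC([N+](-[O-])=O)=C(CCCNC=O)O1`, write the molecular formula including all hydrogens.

C10H14N2O4

Heavy atoms from the SMILES: 10 C, 2 N, 4 O.
Implicit hydrogens by atom environment:
  4 × C: 2 H each → 8
  3 × C (aromatic): no H
  2 × O: no H
  1 × C: 3 H
  1 × C (aromatic): 1 H
  1 × C: 1 H
  1 × N: 1 H
  1 × N (charge +1): no H
  1 × O (aromatic): no H
  1 × O (charge -1): no H
  Total hydrogens = 14.
Molecular formula: C10H14N2O4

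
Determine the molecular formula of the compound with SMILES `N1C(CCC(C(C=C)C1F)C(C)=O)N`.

C10H17FN2O

Heavy atoms from the SMILES: 10 C, 1 F, 2 N, 1 O.
Implicit hydrogens by atom environment:
  5 × C: 1 H each → 5
  3 × C: 2 H each → 6
  1 × C: 3 H
  1 × C: no H
  1 × F: no H
  1 × N: 2 H
  1 × N: 1 H
  1 × O: no H
  Total hydrogens = 17.
Molecular formula: C10H17FN2O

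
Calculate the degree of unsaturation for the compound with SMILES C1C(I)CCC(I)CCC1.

1

Molecular formula from the SMILES: C8H14I2.
DoU = (2C + 2 + N − H − X)/2 = (2·8 + 2 + 0 − 14 − 2)/2 = 2/2 = 1.
(Structurally: 1 ring(s) + 0 π bond(s) = 1.)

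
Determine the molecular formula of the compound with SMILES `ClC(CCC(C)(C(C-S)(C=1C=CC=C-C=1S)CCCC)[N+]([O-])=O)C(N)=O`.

C18H27ClN2O3S2

Heavy atoms from the SMILES: 18 C, 1 Cl, 2 N, 3 O, 2 S.
Implicit hydrogens by atom environment:
  6 × C: 2 H each → 12
  4 × C (aromatic): 1 H each → 4
  3 × C: no H
  2 × C: 3 H each → 6
  2 × C (aromatic): no H
  2 × O: no H
  2 × S: 1 H each → 2
  1 × C: 1 H
  1 × Cl: no H
  1 × N: 2 H
  1 × N (charge +1): no H
  1 × O (charge -1): no H
  Total hydrogens = 27.
Molecular formula: C18H27ClN2O3S2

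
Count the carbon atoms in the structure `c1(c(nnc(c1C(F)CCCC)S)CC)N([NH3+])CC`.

The symbol for carbon appears 13 times in the SMILES. Lowercase c denotes aromatic carbon and counts toward C.

13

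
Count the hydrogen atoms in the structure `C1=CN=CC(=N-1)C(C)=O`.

6

Hydrogens are implicit in SMILES; fill each atom to its normal valence:
  3 × C (aromatic): 1 H each → 3
  2 × N (aromatic): no H
  1 × C: 3 H
  1 × C (aromatic): no H
  1 × C: no H
  1 × O: no H
  Total hydrogens = 6.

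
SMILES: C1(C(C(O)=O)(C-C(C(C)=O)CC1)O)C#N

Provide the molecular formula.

Heavy atoms from the SMILES: 10 C, 1 N, 4 O.
Implicit hydrogens by atom environment:
  4 × C: no H
  3 × C: 2 H each → 6
  2 × C: 1 H each → 2
  2 × O: 1 H each → 2
  2 × O: no H
  1 × C: 3 H
  1 × N: no H
  Total hydrogens = 13.
Molecular formula: C10H13NO4

C10H13NO4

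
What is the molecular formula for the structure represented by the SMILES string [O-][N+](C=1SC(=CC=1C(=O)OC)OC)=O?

C7H7NO5S

Heavy atoms from the SMILES: 7 C, 1 N, 5 O, 1 S.
Implicit hydrogens by atom environment:
  4 × O: no H
  3 × C (aromatic): no H
  2 × C: 3 H each → 6
  1 × C (aromatic): 1 H
  1 × C: no H
  1 × N (charge +1): no H
  1 × O (charge -1): no H
  1 × S (aromatic): no H
  Total hydrogens = 7.
Molecular formula: C7H7NO5S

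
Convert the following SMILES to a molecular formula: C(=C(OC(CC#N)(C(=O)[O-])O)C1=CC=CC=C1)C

C13H12NO4-

Heavy atoms from the SMILES: 13 C, 1 N, 4 O.
Implicit hydrogens by atom environment:
  5 × C (aromatic): 1 H each → 5
  4 × C: no H
  2 × O: no H
  1 × C: 3 H
  1 × C: 2 H
  1 × C: 1 H
  1 × C (aromatic): no H
  1 × N: no H
  1 × O: 1 H
  1 × O (charge -1): no H
  Total hydrogens = 12.
Net charge -1.
Molecular formula: C13H12NO4-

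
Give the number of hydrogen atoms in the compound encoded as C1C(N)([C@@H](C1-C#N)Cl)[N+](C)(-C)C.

15

Hydrogens are implicit in SMILES; fill each atom to its normal valence:
  3 × C: 3 H each → 9
  2 × C: 1 H each → 2
  2 × C: no H
  1 × C: 2 H
  1 × Cl: no H
  1 × N: 2 H
  1 × N: no H
  1 × N (charge +1): no H
  Total hydrogens = 15.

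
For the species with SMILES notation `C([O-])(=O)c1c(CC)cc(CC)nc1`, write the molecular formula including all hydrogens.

C10H12NO2-

Heavy atoms from the SMILES: 10 C, 1 N, 2 O.
Implicit hydrogens by atom environment:
  3 × C (aromatic): no H
  2 × C: 3 H each → 6
  2 × C: 2 H each → 4
  2 × C (aromatic): 1 H each → 2
  1 × C: no H
  1 × N (aromatic): no H
  1 × O: no H
  1 × O (charge -1): no H
  Total hydrogens = 12.
Net charge -1.
Molecular formula: C10H12NO2-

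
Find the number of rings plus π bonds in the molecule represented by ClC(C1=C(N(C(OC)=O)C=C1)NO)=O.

Molecular formula from the SMILES: C7H7ClN2O4.
DoU = (2C + 2 + N − H − X)/2 = (2·7 + 2 + 2 − 7 − 1)/2 = 10/2 = 5.
(Structurally: 1 ring(s) + 4 π bond(s) = 5.)

5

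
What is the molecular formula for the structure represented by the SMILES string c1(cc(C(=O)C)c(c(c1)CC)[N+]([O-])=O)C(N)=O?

Heavy atoms from the SMILES: 11 C, 2 N, 4 O.
Implicit hydrogens by atom environment:
  4 × C (aromatic): no H
  3 × O: no H
  2 × C: 3 H each → 6
  2 × C (aromatic): 1 H each → 2
  2 × C: no H
  1 × C: 2 H
  1 × N: 2 H
  1 × N (charge +1): no H
  1 × O (charge -1): no H
  Total hydrogens = 12.
Molecular formula: C11H12N2O4

C11H12N2O4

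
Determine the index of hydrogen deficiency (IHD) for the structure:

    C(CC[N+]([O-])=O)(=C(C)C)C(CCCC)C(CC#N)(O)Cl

4

Molecular formula from the SMILES: C14H23ClN2O3.
DoU = (2C + 2 + N − H − X)/2 = (2·14 + 2 + 2 − 23 − 1)/2 = 8/2 = 4.
(Structurally: 0 ring(s) + 4 π bond(s) = 4.)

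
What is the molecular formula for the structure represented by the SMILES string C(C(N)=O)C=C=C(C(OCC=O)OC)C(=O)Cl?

Heavy atoms from the SMILES: 10 C, 1 Cl, 1 N, 5 O.
Implicit hydrogens by atom environment:
  5 × O: no H
  4 × C: no H
  3 × C: 1 H each → 3
  2 × C: 2 H each → 4
  1 × C: 3 H
  1 × Cl: no H
  1 × N: 2 H
  Total hydrogens = 12.
Molecular formula: C10H12ClNO5

C10H12ClNO5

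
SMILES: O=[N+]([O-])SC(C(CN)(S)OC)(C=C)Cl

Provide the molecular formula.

C6H11ClN2O3S2

Heavy atoms from the SMILES: 6 C, 1 Cl, 2 N, 3 O, 2 S.
Implicit hydrogens by atom environment:
  2 × C: 2 H each → 4
  2 × C: no H
  2 × O: no H
  1 × C: 3 H
  1 × C: 1 H
  1 × Cl: no H
  1 × N: 2 H
  1 × N (charge +1): no H
  1 × O (charge -1): no H
  1 × S: 1 H
  1 × S: no H
  Total hydrogens = 11.
Molecular formula: C6H11ClN2O3S2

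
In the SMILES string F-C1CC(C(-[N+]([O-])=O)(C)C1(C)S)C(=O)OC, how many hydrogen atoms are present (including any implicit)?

Hydrogens are implicit in SMILES; fill each atom to its normal valence:
  3 × C: 3 H each → 9
  3 × C: no H
  3 × O: no H
  2 × C: 1 H each → 2
  1 × C: 2 H
  1 × F: no H
  1 × N (charge +1): no H
  1 × O (charge -1): no H
  1 × S: 1 H
  Total hydrogens = 14.

14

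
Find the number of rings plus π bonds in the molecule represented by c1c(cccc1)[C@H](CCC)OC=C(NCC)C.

5

Molecular formula from the SMILES: C15H23NO.
DoU = (2C + 2 + N − H − X)/2 = (2·15 + 2 + 1 − 23 − 0)/2 = 10/2 = 5.
(Structurally: 1 ring(s) + 4 π bond(s) = 5.)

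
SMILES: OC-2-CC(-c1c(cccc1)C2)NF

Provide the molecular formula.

C10H12FNO

Heavy atoms from the SMILES: 10 C, 1 F, 1 N, 1 O.
Implicit hydrogens by atom environment:
  4 × C (aromatic): 1 H each → 4
  2 × C: 2 H each → 4
  2 × C: 1 H each → 2
  2 × C (aromatic): no H
  1 × F: no H
  1 × N: 1 H
  1 × O: 1 H
  Total hydrogens = 12.
Molecular formula: C10H12FNO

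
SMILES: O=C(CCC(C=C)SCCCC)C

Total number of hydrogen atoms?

20

Hydrogens are implicit in SMILES; fill each atom to its normal valence:
  6 × C: 2 H each → 12
  2 × C: 3 H each → 6
  2 × C: 1 H each → 2
  1 × C: no H
  1 × O: no H
  1 × S: no H
  Total hydrogens = 20.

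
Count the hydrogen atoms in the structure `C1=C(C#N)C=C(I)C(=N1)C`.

Hydrogens are implicit in SMILES; fill each atom to its normal valence:
  3 × C (aromatic): no H
  2 × C (aromatic): 1 H each → 2
  1 × C: 3 H
  1 × C: no H
  1 × I: no H
  1 × N (aromatic): no H
  1 × N: no H
  Total hydrogens = 5.

5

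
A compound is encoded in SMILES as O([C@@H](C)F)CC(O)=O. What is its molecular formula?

Heavy atoms from the SMILES: 4 C, 1 F, 3 O.
Implicit hydrogens by atom environment:
  2 × O: no H
  1 × C: 3 H
  1 × C: 2 H
  1 × C: 1 H
  1 × C: no H
  1 × F: no H
  1 × O: 1 H
  Total hydrogens = 7.
Molecular formula: C4H7FO3

C4H7FO3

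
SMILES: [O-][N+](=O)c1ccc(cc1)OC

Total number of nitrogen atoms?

The symbol for nitrogen appears 1 time in the SMILES.

1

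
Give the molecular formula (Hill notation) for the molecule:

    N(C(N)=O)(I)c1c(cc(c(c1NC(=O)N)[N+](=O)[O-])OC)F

Heavy atoms from the SMILES: 9 C, 1 F, 1 I, 5 N, 5 O.
Implicit hydrogens by atom environment:
  5 × C (aromatic): no H
  4 × O: no H
  2 × C: no H
  2 × N: 2 H each → 4
  1 × C: 3 H
  1 × C (aromatic): 1 H
  1 × F: no H
  1 × I: no H
  1 × N: 1 H
  1 × N: no H
  1 × N (charge +1): no H
  1 × O (charge -1): no H
  Total hydrogens = 9.
Molecular formula: C9H9FIN5O5

C9H9FIN5O5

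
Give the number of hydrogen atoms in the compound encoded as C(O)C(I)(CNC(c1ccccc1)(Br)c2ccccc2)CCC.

23

Hydrogens are implicit in SMILES; fill each atom to its normal valence:
  10 × C (aromatic): 1 H each → 10
  4 × C: 2 H each → 8
  2 × C: no H
  2 × C (aromatic): no H
  1 × Br: no H
  1 × C: 3 H
  1 × I: no H
  1 × N: 1 H
  1 × O: 1 H
  Total hydrogens = 23.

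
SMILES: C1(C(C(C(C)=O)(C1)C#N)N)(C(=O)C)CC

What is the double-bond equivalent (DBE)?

5

Molecular formula from the SMILES: C11H16N2O2.
DoU = (2C + 2 + N − H − X)/2 = (2·11 + 2 + 2 − 16 − 0)/2 = 10/2 = 5.
(Structurally: 1 ring(s) + 4 π bond(s) = 5.)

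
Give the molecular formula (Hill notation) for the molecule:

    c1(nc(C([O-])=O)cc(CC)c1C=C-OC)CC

C13H16NO3-

Heavy atoms from the SMILES: 13 C, 1 N, 3 O.
Implicit hydrogens by atom environment:
  4 × C (aromatic): no H
  3 × C: 3 H each → 9
  2 × C: 2 H each → 4
  2 × C: 1 H each → 2
  2 × O: no H
  1 × C (aromatic): 1 H
  1 × C: no H
  1 × N (aromatic): no H
  1 × O (charge -1): no H
  Total hydrogens = 16.
Net charge -1.
Molecular formula: C13H16NO3-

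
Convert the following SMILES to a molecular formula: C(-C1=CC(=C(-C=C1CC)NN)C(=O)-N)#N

C10H12N4O

Heavy atoms from the SMILES: 10 C, 4 N, 1 O.
Implicit hydrogens by atom environment:
  4 × C (aromatic): no H
  2 × C (aromatic): 1 H each → 2
  2 × C: no H
  2 × N: 2 H each → 4
  1 × C: 3 H
  1 × C: 2 H
  1 × N: 1 H
  1 × N: no H
  1 × O: no H
  Total hydrogens = 12.
Molecular formula: C10H12N4O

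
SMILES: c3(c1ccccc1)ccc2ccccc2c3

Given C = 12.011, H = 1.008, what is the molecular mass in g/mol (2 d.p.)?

Molecular formula: C16H12.
M = 16×12.011 + 12×1.008 = 204.27 g/mol.

204.27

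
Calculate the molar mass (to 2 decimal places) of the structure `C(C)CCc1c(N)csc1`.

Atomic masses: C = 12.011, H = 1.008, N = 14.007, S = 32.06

155.26

Molecular formula: C8H13NS.
M = 8×12.011 + 13×1.008 + 1×14.007 + 1×32.06 = 155.26 g/mol.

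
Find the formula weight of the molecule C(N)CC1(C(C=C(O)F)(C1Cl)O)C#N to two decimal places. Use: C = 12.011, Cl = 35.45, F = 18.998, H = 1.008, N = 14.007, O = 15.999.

220.63

Molecular formula: C8H10ClFN2O2.
M = 8×12.011 + 1×35.45 + 1×18.998 + 10×1.008 + 2×14.007 + 2×15.999 = 220.63 g/mol.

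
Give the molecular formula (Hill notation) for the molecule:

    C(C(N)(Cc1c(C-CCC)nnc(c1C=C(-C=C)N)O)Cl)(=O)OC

C16H23ClN4O3

Heavy atoms from the SMILES: 16 C, 1 Cl, 4 N, 3 O.
Implicit hydrogens by atom environment:
  5 × C: 2 H each → 10
  4 × C (aromatic): no H
  3 × C: no H
  2 × C: 3 H each → 6
  2 × C: 1 H each → 2
  2 × N: 2 H each → 4
  2 × N (aromatic): no H
  2 × O: no H
  1 × Cl: no H
  1 × O: 1 H
  Total hydrogens = 23.
Molecular formula: C16H23ClN4O3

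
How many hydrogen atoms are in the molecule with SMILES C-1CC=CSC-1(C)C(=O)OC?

Hydrogens are implicit in SMILES; fill each atom to its normal valence:
  2 × C: 3 H each → 6
  2 × C: 2 H each → 4
  2 × C: 1 H each → 2
  2 × C: no H
  2 × O: no H
  1 × S: no H
  Total hydrogens = 12.

12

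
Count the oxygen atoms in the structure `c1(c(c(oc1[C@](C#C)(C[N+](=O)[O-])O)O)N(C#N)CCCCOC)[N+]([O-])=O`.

8

The symbol for oxygen appears 8 times in the SMILES.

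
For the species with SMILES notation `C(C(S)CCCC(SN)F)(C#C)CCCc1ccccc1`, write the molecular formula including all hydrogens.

Heavy atoms from the SMILES: 17 C, 1 F, 1 N, 2 S.
Implicit hydrogens by atom environment:
  6 × C: 2 H each → 12
  5 × C (aromatic): 1 H each → 5
  4 × C: 1 H each → 4
  1 × C (aromatic): no H
  1 × C: no H
  1 × F: no H
  1 × N: 2 H
  1 × S: 1 H
  1 × S: no H
  Total hydrogens = 24.
Molecular formula: C17H24FNS2

C17H24FNS2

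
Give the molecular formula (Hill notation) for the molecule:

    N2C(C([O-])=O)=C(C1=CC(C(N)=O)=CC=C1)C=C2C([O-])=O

[C13H8N2O5]2-

Heavy atoms from the SMILES: 13 C, 2 N, 5 O.
Implicit hydrogens by atom environment:
  5 × C (aromatic): 1 H each → 5
  5 × C (aromatic): no H
  3 × C: no H
  3 × O: no H
  2 × O (charge -1): no H
  1 × N: 2 H
  1 × N (aromatic): 1 H
  Total hydrogens = 8.
Net charge -2.
Molecular formula: [C13H8N2O5]2-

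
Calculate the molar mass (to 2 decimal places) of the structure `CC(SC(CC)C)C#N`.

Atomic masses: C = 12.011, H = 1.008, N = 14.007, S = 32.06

Molecular formula: C7H13NS.
M = 7×12.011 + 13×1.008 + 1×14.007 + 1×32.06 = 143.25 g/mol.

143.25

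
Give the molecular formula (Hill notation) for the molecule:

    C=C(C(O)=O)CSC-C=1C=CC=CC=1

C11H12O2S

Heavy atoms from the SMILES: 11 C, 2 O, 1 S.
Implicit hydrogens by atom environment:
  5 × C (aromatic): 1 H each → 5
  3 × C: 2 H each → 6
  2 × C: no H
  1 × C (aromatic): no H
  1 × O: 1 H
  1 × O: no H
  1 × S: no H
  Total hydrogens = 12.
Molecular formula: C11H12O2S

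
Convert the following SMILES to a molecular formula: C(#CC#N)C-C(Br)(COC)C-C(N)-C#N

Heavy atoms from the SMILES: 1 Br, 10 C, 3 N, 1 O.
Implicit hydrogens by atom environment:
  5 × C: no H
  3 × C: 2 H each → 6
  2 × N: no H
  1 × Br: no H
  1 × C: 3 H
  1 × C: 1 H
  1 × N: 2 H
  1 × O: no H
  Total hydrogens = 12.
Molecular formula: C10H12BrN3O

C10H12BrN3O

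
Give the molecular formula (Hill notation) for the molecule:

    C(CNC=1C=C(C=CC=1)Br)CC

C10H14BrN

Heavy atoms from the SMILES: 1 Br, 10 C, 1 N.
Implicit hydrogens by atom environment:
  4 × C (aromatic): 1 H each → 4
  3 × C: 2 H each → 6
  2 × C (aromatic): no H
  1 × Br: no H
  1 × C: 3 H
  1 × N: 1 H
  Total hydrogens = 14.
Molecular formula: C10H14BrN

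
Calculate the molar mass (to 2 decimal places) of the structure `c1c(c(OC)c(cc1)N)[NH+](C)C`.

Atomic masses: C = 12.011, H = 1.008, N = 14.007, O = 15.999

Molecular formula: C9H15N2O+.
M = 9×12.011 + 15×1.008 + 2×14.007 + 1×15.999 = 167.23 g/mol.

167.23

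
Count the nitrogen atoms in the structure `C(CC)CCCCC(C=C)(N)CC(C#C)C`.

The symbol for nitrogen appears 1 time in the SMILES.

1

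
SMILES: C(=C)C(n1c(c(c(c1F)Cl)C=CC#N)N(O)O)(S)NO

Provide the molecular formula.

Heavy atoms from the SMILES: 10 C, 1 Cl, 1 F, 4 N, 3 O, 1 S.
Implicit hydrogens by atom environment:
  4 × C (aromatic): no H
  3 × C: 1 H each → 3
  3 × O: 1 H each → 3
  2 × C: no H
  2 × N: no H
  1 × C: 2 H
  1 × Cl: no H
  1 × F: no H
  1 × N: 1 H
  1 × N (aromatic): no H
  1 × S: 1 H
  Total hydrogens = 10.
Molecular formula: C10H10ClFN4O3S

C10H10ClFN4O3S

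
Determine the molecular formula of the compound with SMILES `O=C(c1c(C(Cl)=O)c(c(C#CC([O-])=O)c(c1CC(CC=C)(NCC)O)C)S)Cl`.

C19H18Cl2NO5S-

Heavy atoms from the SMILES: 19 C, 2 Cl, 1 N, 5 O, 1 S.
Implicit hydrogens by atom environment:
  6 × C (aromatic): no H
  6 × C: no H
  4 × C: 2 H each → 8
  3 × O: no H
  2 × C: 3 H each → 6
  2 × Cl: no H
  1 × C: 1 H
  1 × N: 1 H
  1 × O: 1 H
  1 × O (charge -1): no H
  1 × S: 1 H
  Total hydrogens = 18.
Net charge -1.
Molecular formula: C19H18Cl2NO5S-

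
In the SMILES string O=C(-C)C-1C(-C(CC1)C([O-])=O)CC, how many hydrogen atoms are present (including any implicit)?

Hydrogens are implicit in SMILES; fill each atom to its normal valence:
  3 × C: 2 H each → 6
  3 × C: 1 H each → 3
  2 × C: 3 H each → 6
  2 × C: no H
  2 × O: no H
  1 × O (charge -1): no H
  Total hydrogens = 15.

15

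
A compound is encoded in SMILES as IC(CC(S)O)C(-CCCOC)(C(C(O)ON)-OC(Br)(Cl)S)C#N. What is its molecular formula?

C12H21BrClIN2O5S2

Heavy atoms from the SMILES: 1 Br, 12 C, 1 Cl, 1 I, 2 N, 5 O, 2 S.
Implicit hydrogens by atom environment:
  4 × C: 2 H each → 8
  4 × C: 1 H each → 4
  3 × C: no H
  3 × O: no H
  2 × O: 1 H each → 2
  2 × S: 1 H each → 2
  1 × Br: no H
  1 × C: 3 H
  1 × Cl: no H
  1 × I: no H
  1 × N: 2 H
  1 × N: no H
  Total hydrogens = 21.
Molecular formula: C12H21BrClIN2O5S2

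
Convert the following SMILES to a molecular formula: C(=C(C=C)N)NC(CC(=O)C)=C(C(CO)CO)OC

C13H22N2O4

Heavy atoms from the SMILES: 13 C, 2 N, 4 O.
Implicit hydrogens by atom environment:
  4 × C: 2 H each → 8
  4 × C: no H
  3 × C: 1 H each → 3
  2 × C: 3 H each → 6
  2 × O: 1 H each → 2
  2 × O: no H
  1 × N: 2 H
  1 × N: 1 H
  Total hydrogens = 22.
Molecular formula: C13H22N2O4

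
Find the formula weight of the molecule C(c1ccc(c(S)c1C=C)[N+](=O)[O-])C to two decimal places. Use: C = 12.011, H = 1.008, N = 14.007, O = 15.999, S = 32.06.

209.26

Molecular formula: C10H11NO2S.
M = 10×12.011 + 11×1.008 + 1×14.007 + 2×15.999 + 1×32.06 = 209.26 g/mol.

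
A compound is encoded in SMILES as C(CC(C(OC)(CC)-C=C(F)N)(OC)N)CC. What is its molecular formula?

Heavy atoms from the SMILES: 12 C, 1 F, 2 N, 2 O.
Implicit hydrogens by atom environment:
  4 × C: 3 H each → 12
  4 × C: 2 H each → 8
  3 × C: no H
  2 × N: 2 H each → 4
  2 × O: no H
  1 × C: 1 H
  1 × F: no H
  Total hydrogens = 25.
Molecular formula: C12H25FN2O2

C12H25FN2O2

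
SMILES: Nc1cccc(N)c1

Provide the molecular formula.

Heavy atoms from the SMILES: 6 C, 2 N.
Implicit hydrogens by atom environment:
  4 × C (aromatic): 1 H each → 4
  2 × C (aromatic): no H
  2 × N: 2 H each → 4
  Total hydrogens = 8.
Molecular formula: C6H8N2

C6H8N2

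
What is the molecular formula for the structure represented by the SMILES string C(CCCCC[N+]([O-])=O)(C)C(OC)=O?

C9H17NO4

Heavy atoms from the SMILES: 9 C, 1 N, 4 O.
Implicit hydrogens by atom environment:
  5 × C: 2 H each → 10
  3 × O: no H
  2 × C: 3 H each → 6
  1 × C: 1 H
  1 × C: no H
  1 × N (charge +1): no H
  1 × O (charge -1): no H
  Total hydrogens = 17.
Molecular formula: C9H17NO4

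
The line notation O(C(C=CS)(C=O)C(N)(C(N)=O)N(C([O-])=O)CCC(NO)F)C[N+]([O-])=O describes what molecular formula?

C11H17FN5O8S-

Heavy atoms from the SMILES: 11 C, 1 F, 5 N, 8 O, 1 S.
Implicit hydrogens by atom environment:
  5 × O: no H
  4 × C: 1 H each → 4
  4 × C: no H
  3 × C: 2 H each → 6
  2 × N: 2 H each → 4
  2 × O (charge -1): no H
  1 × F: no H
  1 × N: 1 H
  1 × N: no H
  1 × N (charge +1): no H
  1 × O: 1 H
  1 × S: 1 H
  Total hydrogens = 17.
Net charge -1.
Molecular formula: C11H17FN5O8S-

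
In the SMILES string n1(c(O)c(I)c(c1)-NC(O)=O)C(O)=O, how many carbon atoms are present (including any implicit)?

The symbol for carbon appears 6 times in the SMILES. Lowercase c denotes aromatic carbon and counts toward C.

6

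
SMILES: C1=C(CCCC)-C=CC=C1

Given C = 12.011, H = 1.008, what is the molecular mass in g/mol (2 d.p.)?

Molecular formula: C10H14.
M = 10×12.011 + 14×1.008 = 134.22 g/mol.

134.22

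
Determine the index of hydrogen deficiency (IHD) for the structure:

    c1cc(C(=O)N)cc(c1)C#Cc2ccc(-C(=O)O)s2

11

Molecular formula from the SMILES: C14H9NO3S.
DoU = (2C + 2 + N − H − X)/2 = (2·14 + 2 + 1 − 9 − 0)/2 = 22/2 = 11.
(Structurally: 2 ring(s) + 9 π bond(s) = 11.)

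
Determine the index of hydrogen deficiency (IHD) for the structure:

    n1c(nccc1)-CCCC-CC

Molecular formula from the SMILES: C10H16N2.
DoU = (2C + 2 + N − H − X)/2 = (2·10 + 2 + 2 − 16 − 0)/2 = 8/2 = 4.
(Structurally: 1 ring(s) + 3 π bond(s) = 4.)

4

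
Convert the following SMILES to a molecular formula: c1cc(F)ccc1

C6H5F

Heavy atoms from the SMILES: 6 C, 1 F.
Implicit hydrogens by atom environment:
  5 × C (aromatic): 1 H each → 5
  1 × C (aromatic): no H
  1 × F: no H
  Total hydrogens = 5.
Molecular formula: C6H5F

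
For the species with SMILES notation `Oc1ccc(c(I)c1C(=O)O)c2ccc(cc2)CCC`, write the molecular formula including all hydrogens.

C16H15IO3

Heavy atoms from the SMILES: 16 C, 1 I, 3 O.
Implicit hydrogens by atom environment:
  6 × C (aromatic): 1 H each → 6
  6 × C (aromatic): no H
  2 × C: 2 H each → 4
  2 × O: 1 H each → 2
  1 × C: 3 H
  1 × C: no H
  1 × I: no H
  1 × O: no H
  Total hydrogens = 15.
Molecular formula: C16H15IO3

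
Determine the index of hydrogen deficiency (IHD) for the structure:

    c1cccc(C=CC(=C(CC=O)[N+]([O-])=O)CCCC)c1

Molecular formula from the SMILES: C16H19NO3.
DoU = (2C + 2 + N − H − X)/2 = (2·16 + 2 + 1 − 19 − 0)/2 = 16/2 = 8.
(Structurally: 1 ring(s) + 7 π bond(s) = 8.)

8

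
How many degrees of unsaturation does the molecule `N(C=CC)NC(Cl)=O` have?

Molecular formula from the SMILES: C4H7ClN2O.
DoU = (2C + 2 + N − H − X)/2 = (2·4 + 2 + 2 − 7 − 1)/2 = 4/2 = 2.
(Structurally: 0 ring(s) + 2 π bond(s) = 2.)

2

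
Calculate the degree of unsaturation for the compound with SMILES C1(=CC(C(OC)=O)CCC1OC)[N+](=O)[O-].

4

Molecular formula from the SMILES: C9H13NO5.
DoU = (2C + 2 + N − H − X)/2 = (2·9 + 2 + 1 − 13 − 0)/2 = 8/2 = 4.
(Structurally: 1 ring(s) + 3 π bond(s) = 4.)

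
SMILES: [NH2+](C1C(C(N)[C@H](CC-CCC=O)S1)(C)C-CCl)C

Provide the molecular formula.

C13H26ClN2OS+

Heavy atoms from the SMILES: 13 C, 1 Cl, 2 N, 1 O, 1 S.
Implicit hydrogens by atom environment:
  6 × C: 2 H each → 12
  4 × C: 1 H each → 4
  2 × C: 3 H each → 6
  1 × C: no H
  1 × Cl: no H
  1 × N (charge +1): 2 H
  1 × N: 2 H
  1 × O: no H
  1 × S: no H
  Total hydrogens = 26.
Net charge +1.
Molecular formula: C13H26ClN2OS+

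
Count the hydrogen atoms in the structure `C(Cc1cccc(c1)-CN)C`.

Hydrogens are implicit in SMILES; fill each atom to its normal valence:
  4 × C (aromatic): 1 H each → 4
  3 × C: 2 H each → 6
  2 × C (aromatic): no H
  1 × C: 3 H
  1 × N: 2 H
  Total hydrogens = 15.

15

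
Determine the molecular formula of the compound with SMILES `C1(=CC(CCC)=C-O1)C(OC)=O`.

Heavy atoms from the SMILES: 9 C, 3 O.
Implicit hydrogens by atom environment:
  2 × C: 3 H each → 6
  2 × C: 2 H each → 4
  2 × C (aromatic): 1 H each → 2
  2 × C (aromatic): no H
  2 × O: no H
  1 × C: no H
  1 × O (aromatic): no H
  Total hydrogens = 12.
Molecular formula: C9H12O3

C9H12O3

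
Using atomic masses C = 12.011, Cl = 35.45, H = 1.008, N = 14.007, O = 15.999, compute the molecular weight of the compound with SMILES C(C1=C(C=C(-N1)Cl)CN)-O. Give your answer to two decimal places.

160.60

Molecular formula: C6H9ClN2O.
M = 6×12.011 + 1×35.45 + 9×1.008 + 2×14.007 + 1×15.999 = 160.60 g/mol.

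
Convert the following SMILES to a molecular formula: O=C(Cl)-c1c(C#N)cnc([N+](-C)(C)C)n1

C9H10ClN4O+

Heavy atoms from the SMILES: 9 C, 1 Cl, 4 N, 1 O.
Implicit hydrogens by atom environment:
  3 × C: 3 H each → 9
  3 × C (aromatic): no H
  2 × C: no H
  2 × N (aromatic): no H
  1 × C (aromatic): 1 H
  1 × Cl: no H
  1 × N (charge +1): no H
  1 × N: no H
  1 × O: no H
  Total hydrogens = 10.
Net charge +1.
Molecular formula: C9H10ClN4O+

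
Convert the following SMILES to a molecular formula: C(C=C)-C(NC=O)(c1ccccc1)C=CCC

Heavy atoms from the SMILES: 15 C, 1 N, 1 O.
Implicit hydrogens by atom environment:
  5 × C (aromatic): 1 H each → 5
  4 × C: 1 H each → 4
  3 × C: 2 H each → 6
  1 × C: 3 H
  1 × C: no H
  1 × C (aromatic): no H
  1 × N: 1 H
  1 × O: no H
  Total hydrogens = 19.
Molecular formula: C15H19NO

C15H19NO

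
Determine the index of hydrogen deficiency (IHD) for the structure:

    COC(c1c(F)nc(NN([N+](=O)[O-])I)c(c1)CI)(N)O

Molecular formula from the SMILES: C8H10FI2N5O4.
DoU = (2C + 2 + N − H − X)/2 = (2·8 + 2 + 5 − 10 − 3)/2 = 10/2 = 5.
(Structurally: 1 ring(s) + 4 π bond(s) = 5.)

5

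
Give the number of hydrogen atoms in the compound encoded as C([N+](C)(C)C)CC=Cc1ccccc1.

Hydrogens are implicit in SMILES; fill each atom to its normal valence:
  5 × C (aromatic): 1 H each → 5
  3 × C: 3 H each → 9
  2 × C: 2 H each → 4
  2 × C: 1 H each → 2
  1 × C (aromatic): no H
  1 × N (charge +1): no H
  Total hydrogens = 20.

20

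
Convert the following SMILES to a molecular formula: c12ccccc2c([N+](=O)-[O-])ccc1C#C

Heavy atoms from the SMILES: 12 C, 1 N, 2 O.
Implicit hydrogens by atom environment:
  6 × C (aromatic): 1 H each → 6
  4 × C (aromatic): no H
  1 × C: 1 H
  1 × C: no H
  1 × N (charge +1): no H
  1 × O: no H
  1 × O (charge -1): no H
  Total hydrogens = 7.
Molecular formula: C12H7NO2

C12H7NO2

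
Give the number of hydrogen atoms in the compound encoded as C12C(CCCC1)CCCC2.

Hydrogens are implicit in SMILES; fill each atom to its normal valence:
  8 × C: 2 H each → 16
  2 × C: 1 H each → 2
  Total hydrogens = 18.

18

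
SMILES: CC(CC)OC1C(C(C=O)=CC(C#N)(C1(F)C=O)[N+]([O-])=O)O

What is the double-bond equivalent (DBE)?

Molecular formula from the SMILES: C13H15FN2O6.
DoU = (2C + 2 + N − H − X)/2 = (2·13 + 2 + 2 − 15 − 1)/2 = 14/2 = 7.
(Structurally: 1 ring(s) + 6 π bond(s) = 7.)

7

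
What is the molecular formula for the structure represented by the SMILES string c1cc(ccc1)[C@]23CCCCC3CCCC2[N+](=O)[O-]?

Heavy atoms from the SMILES: 16 C, 1 N, 2 O.
Implicit hydrogens by atom environment:
  7 × C: 2 H each → 14
  5 × C (aromatic): 1 H each → 5
  2 × C: 1 H each → 2
  1 × C: no H
  1 × C (aromatic): no H
  1 × N (charge +1): no H
  1 × O: no H
  1 × O (charge -1): no H
  Total hydrogens = 21.
Molecular formula: C16H21NO2

C16H21NO2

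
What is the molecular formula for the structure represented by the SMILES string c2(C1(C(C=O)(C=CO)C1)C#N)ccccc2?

Heavy atoms from the SMILES: 13 C, 1 N, 2 O.
Implicit hydrogens by atom environment:
  5 × C (aromatic): 1 H each → 5
  3 × C: 1 H each → 3
  3 × C: no H
  1 × C: 2 H
  1 × C (aromatic): no H
  1 × N: no H
  1 × O: 1 H
  1 × O: no H
  Total hydrogens = 11.
Molecular formula: C13H11NO2

C13H11NO2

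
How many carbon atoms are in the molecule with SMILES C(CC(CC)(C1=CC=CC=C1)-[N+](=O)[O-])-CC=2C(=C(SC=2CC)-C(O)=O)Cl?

The symbol for carbon appears 19 times in the SMILES. (Cl is a single chlorine, not C + l.)

19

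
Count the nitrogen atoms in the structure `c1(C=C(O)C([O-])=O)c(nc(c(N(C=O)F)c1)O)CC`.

2

The symbol for nitrogen appears 2 times in the SMILES.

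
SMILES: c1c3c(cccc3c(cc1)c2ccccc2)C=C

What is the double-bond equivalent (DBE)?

Molecular formula from the SMILES: C18H14.
DoU = (2C + 2 + N − H − X)/2 = (2·18 + 2 + 0 − 14 − 0)/2 = 24/2 = 12.
(Structurally: 3 ring(s) + 9 π bond(s) = 12.)

12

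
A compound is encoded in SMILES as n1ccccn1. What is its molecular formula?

Heavy atoms from the SMILES: 4 C, 2 N.
Implicit hydrogens by atom environment:
  4 × C (aromatic): 1 H each → 4
  2 × N (aromatic): no H
  Total hydrogens = 4.
Molecular formula: C4H4N2

C4H4N2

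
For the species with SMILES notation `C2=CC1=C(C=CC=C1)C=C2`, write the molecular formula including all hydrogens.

Heavy atoms from the SMILES: 10 C.
Implicit hydrogens by atom environment:
  8 × C (aromatic): 1 H each → 8
  2 × C (aromatic): no H
  Total hydrogens = 8.
Molecular formula: C10H8

C10H8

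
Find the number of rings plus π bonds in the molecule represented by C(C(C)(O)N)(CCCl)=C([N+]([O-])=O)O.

2

Molecular formula from the SMILES: C6H11ClN2O4.
DoU = (2C + 2 + N − H − X)/2 = (2·6 + 2 + 2 − 11 − 1)/2 = 4/2 = 2.
(Structurally: 0 ring(s) + 2 π bond(s) = 2.)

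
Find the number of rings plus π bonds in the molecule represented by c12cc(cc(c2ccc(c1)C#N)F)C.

Molecular formula from the SMILES: C12H8FN.
DoU = (2C + 2 + N − H − X)/2 = (2·12 + 2 + 1 − 8 − 1)/2 = 18/2 = 9.
(Structurally: 2 ring(s) + 7 π bond(s) = 9.)

9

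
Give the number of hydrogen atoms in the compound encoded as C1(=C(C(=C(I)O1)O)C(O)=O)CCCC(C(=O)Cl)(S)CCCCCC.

Hydrogens are implicit in SMILES; fill each atom to its normal valence:
  8 × C: 2 H each → 16
  4 × C (aromatic): no H
  3 × C: no H
  2 × O: 1 H each → 2
  2 × O: no H
  1 × C: 3 H
  1 × Cl: no H
  1 × I: no H
  1 × O (aromatic): no H
  1 × S: 1 H
  Total hydrogens = 22.

22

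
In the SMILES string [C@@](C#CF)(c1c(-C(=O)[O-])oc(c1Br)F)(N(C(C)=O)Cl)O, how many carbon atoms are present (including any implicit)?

The symbol for carbon appears 10 times in the SMILES. Lowercase c denotes aromatic carbon and counts toward C.

10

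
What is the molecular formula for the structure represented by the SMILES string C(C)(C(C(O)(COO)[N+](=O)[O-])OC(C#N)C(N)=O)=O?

Heavy atoms from the SMILES: 8 C, 3 N, 8 O.
Implicit hydrogens by atom environment:
  5 × O: no H
  4 × C: no H
  2 × C: 1 H each → 2
  2 × O: 1 H each → 2
  1 × C: 3 H
  1 × C: 2 H
  1 × N: 2 H
  1 × N (charge +1): no H
  1 × N: no H
  1 × O (charge -1): no H
  Total hydrogens = 11.
Molecular formula: C8H11N3O8

C8H11N3O8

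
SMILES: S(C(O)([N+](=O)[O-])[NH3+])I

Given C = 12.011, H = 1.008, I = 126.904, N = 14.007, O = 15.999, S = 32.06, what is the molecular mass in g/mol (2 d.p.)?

251.02

Molecular formula: CH4IN2O3S+.
M = 1×12.011 + 4×1.008 + 1×126.904 + 2×14.007 + 3×15.999 + 1×32.06 = 251.02 g/mol.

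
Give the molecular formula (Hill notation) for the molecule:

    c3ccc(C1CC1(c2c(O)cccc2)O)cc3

Heavy atoms from the SMILES: 15 C, 2 O.
Implicit hydrogens by atom environment:
  9 × C (aromatic): 1 H each → 9
  3 × C (aromatic): no H
  2 × O: 1 H each → 2
  1 × C: 2 H
  1 × C: 1 H
  1 × C: no H
  Total hydrogens = 14.
Molecular formula: C15H14O2

C15H14O2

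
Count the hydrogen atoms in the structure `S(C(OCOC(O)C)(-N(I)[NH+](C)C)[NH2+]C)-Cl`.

19

Hydrogens are implicit in SMILES; fill each atom to its normal valence:
  4 × C: 3 H each → 12
  2 × O: no H
  1 × C: 2 H
  1 × C: 1 H
  1 × C: no H
  1 × Cl: no H
  1 × I: no H
  1 × N (charge +1): 2 H
  1 × N (charge +1): 1 H
  1 × N: no H
  1 × O: 1 H
  1 × S: no H
  Total hydrogens = 19.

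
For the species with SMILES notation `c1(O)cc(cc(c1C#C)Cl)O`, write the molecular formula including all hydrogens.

C8H5ClO2

Heavy atoms from the SMILES: 8 C, 1 Cl, 2 O.
Implicit hydrogens by atom environment:
  4 × C (aromatic): no H
  2 × C (aromatic): 1 H each → 2
  2 × O: 1 H each → 2
  1 × C: 1 H
  1 × C: no H
  1 × Cl: no H
  Total hydrogens = 5.
Molecular formula: C8H5ClO2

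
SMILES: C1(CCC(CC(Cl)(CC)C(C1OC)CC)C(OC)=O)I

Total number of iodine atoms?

The symbol for iodine appears 1 time in the SMILES.

1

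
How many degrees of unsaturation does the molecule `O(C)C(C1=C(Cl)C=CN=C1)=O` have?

Molecular formula from the SMILES: C7H6ClNO2.
DoU = (2C + 2 + N − H − X)/2 = (2·7 + 2 + 1 − 6 − 1)/2 = 10/2 = 5.
(Structurally: 1 ring(s) + 4 π bond(s) = 5.)

5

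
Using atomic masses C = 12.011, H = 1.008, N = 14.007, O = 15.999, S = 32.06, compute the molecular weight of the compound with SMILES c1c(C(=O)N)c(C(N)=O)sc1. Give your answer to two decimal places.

170.19

Molecular formula: C6H6N2O2S.
M = 6×12.011 + 6×1.008 + 2×14.007 + 2×15.999 + 1×32.06 = 170.19 g/mol.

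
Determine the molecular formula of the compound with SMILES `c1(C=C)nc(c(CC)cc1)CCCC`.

C13H19N

Heavy atoms from the SMILES: 13 C, 1 N.
Implicit hydrogens by atom environment:
  5 × C: 2 H each → 10
  3 × C (aromatic): no H
  2 × C: 3 H each → 6
  2 × C (aromatic): 1 H each → 2
  1 × C: 1 H
  1 × N (aromatic): no H
  Total hydrogens = 19.
Molecular formula: C13H19N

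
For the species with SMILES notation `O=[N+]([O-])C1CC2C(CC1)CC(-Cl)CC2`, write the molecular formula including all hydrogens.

C10H16ClNO2

Heavy atoms from the SMILES: 10 C, 1 Cl, 1 N, 2 O.
Implicit hydrogens by atom environment:
  6 × C: 2 H each → 12
  4 × C: 1 H each → 4
  1 × Cl: no H
  1 × N (charge +1): no H
  1 × O: no H
  1 × O (charge -1): no H
  Total hydrogens = 16.
Molecular formula: C10H16ClNO2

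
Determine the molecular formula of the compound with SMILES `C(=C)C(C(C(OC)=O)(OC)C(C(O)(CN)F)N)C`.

C11H21FN2O4

Heavy atoms from the SMILES: 11 C, 1 F, 2 N, 4 O.
Implicit hydrogens by atom environment:
  3 × C: 3 H each → 9
  3 × C: 1 H each → 3
  3 × C: no H
  3 × O: no H
  2 × C: 2 H each → 4
  2 × N: 2 H each → 4
  1 × F: no H
  1 × O: 1 H
  Total hydrogens = 21.
Molecular formula: C11H21FN2O4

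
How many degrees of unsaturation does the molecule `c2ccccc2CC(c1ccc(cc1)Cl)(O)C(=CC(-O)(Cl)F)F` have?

Molecular formula from the SMILES: C17H14Cl2F2O2.
DoU = (2C + 2 + N − H − X)/2 = (2·17 + 2 + 0 − 14 − 4)/2 = 18/2 = 9.
(Structurally: 2 ring(s) + 7 π bond(s) = 9.)

9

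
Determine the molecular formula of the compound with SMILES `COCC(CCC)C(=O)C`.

C8H16O2

Heavy atoms from the SMILES: 8 C, 2 O.
Implicit hydrogens by atom environment:
  3 × C: 3 H each → 9
  3 × C: 2 H each → 6
  2 × O: no H
  1 × C: 1 H
  1 × C: no H
  Total hydrogens = 16.
Molecular formula: C8H16O2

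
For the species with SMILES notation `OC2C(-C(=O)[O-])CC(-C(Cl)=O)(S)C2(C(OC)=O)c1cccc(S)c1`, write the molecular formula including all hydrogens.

Heavy atoms from the SMILES: 15 C, 1 Cl, 6 O, 2 S.
Implicit hydrogens by atom environment:
  5 × C: no H
  4 × C (aromatic): 1 H each → 4
  4 × O: no H
  2 × C: 1 H each → 2
  2 × C (aromatic): no H
  2 × S: 1 H each → 2
  1 × C: 3 H
  1 × C: 2 H
  1 × Cl: no H
  1 × O: 1 H
  1 × O (charge -1): no H
  Total hydrogens = 14.
Net charge -1.
Molecular formula: C15H14ClO6S2-

C15H14ClO6S2-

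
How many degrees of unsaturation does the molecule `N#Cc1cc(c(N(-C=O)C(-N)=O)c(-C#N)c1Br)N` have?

10

Molecular formula from the SMILES: C10H6BrN5O2.
DoU = (2C + 2 + N − H − X)/2 = (2·10 + 2 + 5 − 6 − 1)/2 = 20/2 = 10.
(Structurally: 1 ring(s) + 9 π bond(s) = 10.)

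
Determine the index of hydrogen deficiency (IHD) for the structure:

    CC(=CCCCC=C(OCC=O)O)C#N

5

Molecular formula from the SMILES: C11H15NO3.
DoU = (2C + 2 + N − H − X)/2 = (2·11 + 2 + 1 − 15 − 0)/2 = 10/2 = 5.
(Structurally: 0 ring(s) + 5 π bond(s) = 5.)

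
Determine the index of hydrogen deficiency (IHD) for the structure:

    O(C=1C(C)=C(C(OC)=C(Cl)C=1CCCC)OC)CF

4

Molecular formula from the SMILES: C14H20ClFO3.
DoU = (2C + 2 + N − H − X)/2 = (2·14 + 2 + 0 − 20 − 2)/2 = 8/2 = 4.
(Structurally: 1 ring(s) + 3 π bond(s) = 4.)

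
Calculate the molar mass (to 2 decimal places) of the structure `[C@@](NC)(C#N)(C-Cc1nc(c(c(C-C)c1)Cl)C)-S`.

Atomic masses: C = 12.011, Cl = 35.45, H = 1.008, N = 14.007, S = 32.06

Molecular formula: C13H18ClN3S.
M = 13×12.011 + 1×35.45 + 18×1.008 + 3×14.007 + 1×32.06 = 283.82 g/mol.

283.82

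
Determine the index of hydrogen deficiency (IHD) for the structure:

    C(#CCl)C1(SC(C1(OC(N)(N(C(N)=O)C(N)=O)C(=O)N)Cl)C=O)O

7

Molecular formula from the SMILES: C10H11Cl2N5O6S.
DoU = (2C + 2 + N − H − X)/2 = (2·10 + 2 + 5 − 11 − 2)/2 = 14/2 = 7.
(Structurally: 1 ring(s) + 6 π bond(s) = 7.)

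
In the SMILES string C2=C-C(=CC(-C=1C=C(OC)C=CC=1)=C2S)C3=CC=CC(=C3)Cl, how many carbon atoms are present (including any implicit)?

19

The symbol for carbon appears 19 times in the SMILES. (Cl is a single chlorine, not C + l.)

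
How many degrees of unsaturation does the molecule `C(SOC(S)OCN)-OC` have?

Molecular formula from the SMILES: C4H11NO3S2.
DoU = (2C + 2 + N − H − X)/2 = (2·4 + 2 + 1 − 11 − 0)/2 = 0/2 = 0.
(Structurally: 0 ring(s) + 0 π bond(s) = 0.)

0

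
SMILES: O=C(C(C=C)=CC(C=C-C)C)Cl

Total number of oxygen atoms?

The symbol for oxygen appears 1 time in the SMILES.

1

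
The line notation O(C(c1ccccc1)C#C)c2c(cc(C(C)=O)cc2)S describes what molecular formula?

C17H14O2S

Heavy atoms from the SMILES: 17 C, 2 O, 1 S.
Implicit hydrogens by atom environment:
  8 × C (aromatic): 1 H each → 8
  4 × C (aromatic): no H
  2 × C: 1 H each → 2
  2 × C: no H
  2 × O: no H
  1 × C: 3 H
  1 × S: 1 H
  Total hydrogens = 14.
Molecular formula: C17H14O2S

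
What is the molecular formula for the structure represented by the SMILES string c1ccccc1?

C6H6

Heavy atoms from the SMILES: 6 C.
Implicit hydrogens by atom environment:
  6 × C (aromatic): 1 H each → 6
  Total hydrogens = 6.
Molecular formula: C6H6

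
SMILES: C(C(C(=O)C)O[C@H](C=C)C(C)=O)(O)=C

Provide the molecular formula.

C10H14O4

Heavy atoms from the SMILES: 10 C, 4 O.
Implicit hydrogens by atom environment:
  3 × C: 1 H each → 3
  3 × C: no H
  3 × O: no H
  2 × C: 3 H each → 6
  2 × C: 2 H each → 4
  1 × O: 1 H
  Total hydrogens = 14.
Molecular formula: C10H14O4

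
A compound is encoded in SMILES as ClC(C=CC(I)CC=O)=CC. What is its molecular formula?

C8H10ClIO

Heavy atoms from the SMILES: 8 C, 1 Cl, 1 I, 1 O.
Implicit hydrogens by atom environment:
  5 × C: 1 H each → 5
  1 × C: 3 H
  1 × C: 2 H
  1 × C: no H
  1 × Cl: no H
  1 × I: no H
  1 × O: no H
  Total hydrogens = 10.
Molecular formula: C8H10ClIO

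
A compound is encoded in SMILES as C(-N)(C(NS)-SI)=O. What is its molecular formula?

Heavy atoms from the SMILES: 2 C, 1 I, 2 N, 1 O, 2 S.
Implicit hydrogens by atom environment:
  1 × C: 1 H
  1 × C: no H
  1 × I: no H
  1 × N: 2 H
  1 × N: 1 H
  1 × O: no H
  1 × S: 1 H
  1 × S: no H
  Total hydrogens = 5.
Molecular formula: C2H5IN2OS2

C2H5IN2OS2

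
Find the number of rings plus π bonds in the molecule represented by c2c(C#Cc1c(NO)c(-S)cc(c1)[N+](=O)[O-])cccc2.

Molecular formula from the SMILES: C14H10N2O3S.
DoU = (2C + 2 + N − H − X)/2 = (2·14 + 2 + 2 − 10 − 0)/2 = 22/2 = 11.
(Structurally: 2 ring(s) + 9 π bond(s) = 11.)

11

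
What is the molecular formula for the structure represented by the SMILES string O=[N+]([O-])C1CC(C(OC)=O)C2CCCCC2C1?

C12H19NO4

Heavy atoms from the SMILES: 12 C, 1 N, 4 O.
Implicit hydrogens by atom environment:
  6 × C: 2 H each → 12
  4 × C: 1 H each → 4
  3 × O: no H
  1 × C: 3 H
  1 × C: no H
  1 × N (charge +1): no H
  1 × O (charge -1): no H
  Total hydrogens = 19.
Molecular formula: C12H19NO4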